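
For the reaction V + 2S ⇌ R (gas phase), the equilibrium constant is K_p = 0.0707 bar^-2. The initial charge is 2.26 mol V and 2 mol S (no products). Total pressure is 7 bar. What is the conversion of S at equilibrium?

X = 0.526

Basis: 2 mol S initially; let X = conversion of S. Extent ξ = X.
Species balance: n_V = 2.26 − X; n_S = 2 − 2X; n_R = X.
Summing: n_T = 4.26 − 2X.
y_i = n_i/n_T, p_i = y_i·P. K_p = p_R / (p_V p_S^2).
Substituting and setting equal to 0.0707 bar^-2 gives a polynomial in X; the root in (0,1) is X = 0.526.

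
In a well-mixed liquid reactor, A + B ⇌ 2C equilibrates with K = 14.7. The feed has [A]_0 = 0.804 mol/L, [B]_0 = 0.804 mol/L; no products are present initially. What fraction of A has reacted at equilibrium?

Let X = conversion of A; extent ξ = 0.804·X mol/L.
Concentrations: [A] = 0.804 − 0.804X; [B] = 0.804 − 0.804X; [C] = 1.61X.
K = [C]^2 / ([A] [B]).
This equals 14.7 at X = 0.657 (the root in 0 < X < 1).

X = 0.657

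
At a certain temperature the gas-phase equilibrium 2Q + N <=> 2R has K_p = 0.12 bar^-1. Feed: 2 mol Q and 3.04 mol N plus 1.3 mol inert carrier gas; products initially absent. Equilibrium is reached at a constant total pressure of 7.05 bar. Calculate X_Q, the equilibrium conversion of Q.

X = 0.381

Take 2 mol Q as basis and let X be its fractional conversion, so ξ = X.
Mole table: n_Q = 2 − 2X; n_N = 3.04 − X; n_R = 2X; n_I = 1.3 (inert).
Total moles n_T = 6.34 − X.
With p_i = (n_i/n_T)P, K_p = p_R^2 / (p_Q^2 p_N).
This yields a degree-3 equation in X; solving on (0,1), X = 0.381.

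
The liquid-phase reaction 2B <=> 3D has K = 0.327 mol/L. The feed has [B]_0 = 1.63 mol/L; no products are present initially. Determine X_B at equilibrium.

X = 0.306

Let X = conversion of B; extent ξ = 1.63X/2 mol/L.
Concentrations: [B] = 1.63 − 1.63X; [D] = 2.44X.
K = [D]^3 / ([B]^2).
This equals 0.327 at X = 0.306 (the root in 0 < X < 1).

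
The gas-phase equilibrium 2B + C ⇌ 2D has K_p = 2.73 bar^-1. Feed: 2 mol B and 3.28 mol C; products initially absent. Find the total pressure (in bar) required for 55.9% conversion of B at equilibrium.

P = 1.02 bar

Let X = conversion of B (basis 2 mol B); extent of reaction ξ = X.
Moles: n_B = 2 − 2X; n_C = 3.28 − X; n_D = 2X.
n_T = Σnᵢ = 5.28 − X.
K_p = p_D^2 / (p_B^2 p_C) with p_i = (n_i/n_T)·P.
At X = 0.559: the mole-fraction product g(X) = Π y_i^ν_i = 2.788. Since K_p = g(X)·P^{-1}, P = (g/K_p)^(1/1) = (2.788/2.73)^(1/1) = 1.02 bar.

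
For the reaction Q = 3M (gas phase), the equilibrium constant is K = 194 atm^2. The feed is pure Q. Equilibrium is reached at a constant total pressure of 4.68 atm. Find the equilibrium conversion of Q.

X = 0.780

Basis: 1 mol Q initially; let X = conversion of Q. Extent ξ = X.
Moles: n_Q = 1 − X; n_M = 3X.
Summing: n_T = 1 + 2X.
With p_i = (n_i/n_T)P, K = p_M^3 / (p_Q).
Substituting and setting equal to 194 atm^2 gives a polynomial in X; the root in (0,1) is X = 0.780.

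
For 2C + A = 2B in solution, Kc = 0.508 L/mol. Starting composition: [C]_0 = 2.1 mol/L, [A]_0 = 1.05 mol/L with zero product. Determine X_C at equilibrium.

X = 0.367

Let X = conversion of C; extent ξ = 2.1X/2 mol/L.
Concentrations: [C] = 2.1 − 2.1X; [A] = 1.05 − 1.05X; [B] = 2.1X.
Kc = [B]^2 / ([C]^2 [A]).
Equating to 0.508 L/mol: the physical root is X = 0.367.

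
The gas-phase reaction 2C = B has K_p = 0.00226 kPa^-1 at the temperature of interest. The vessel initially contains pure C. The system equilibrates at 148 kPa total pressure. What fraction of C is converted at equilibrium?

Take 1 mol C as basis and let X be its fractional conversion, so ξ = 0.5X.
Mole table: n_C = 1 − X; n_B = 0.5X.
Total moles n_T = 1 − 0.5X.
With p_i = (n_i/n_T)P, K_p = p_B / (p_C^2).
Substituting and setting equal to 0.00226 kPa^-1 gives a polynomial in X; the root in (0,1) is X = 0.346.

X = 0.346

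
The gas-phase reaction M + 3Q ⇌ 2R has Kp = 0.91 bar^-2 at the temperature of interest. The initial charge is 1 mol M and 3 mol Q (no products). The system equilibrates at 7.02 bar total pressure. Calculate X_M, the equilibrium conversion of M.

Let X = conversion of M (basis 1 mol M); extent of reaction ξ = X.
Mole table: n_M = 1 − X; n_Q = 3 − 3X; n_R = 2X.
Summing: n_T = 4 − 2X.
Mole fractions y_i = n_i/n_T; Kp = p_R^2 / (p_M p_Q^3) with p_i = y_i·P.
Substituting and setting equal to 0.91 bar^-2 gives a polynomial in X; the root in (0,1) is X = 0.679.

X = 0.679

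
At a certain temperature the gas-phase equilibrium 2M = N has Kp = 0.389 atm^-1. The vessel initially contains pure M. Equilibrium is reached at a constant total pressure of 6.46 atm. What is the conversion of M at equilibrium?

Basis: 1 mol M initially; let X = conversion of M. Extent ξ = 0.5X.
Moles: n_M = 1 − X; n_N = 0.5X.
Summing: n_T = 1 − 0.5X.
y_i = n_i/n_T, p_i = y_i·P. Kp = p_N / (p_M^2).
Equating to 0.389 atm^-1 and solving on 0 < X < 1: X = 0.699.

X = 0.699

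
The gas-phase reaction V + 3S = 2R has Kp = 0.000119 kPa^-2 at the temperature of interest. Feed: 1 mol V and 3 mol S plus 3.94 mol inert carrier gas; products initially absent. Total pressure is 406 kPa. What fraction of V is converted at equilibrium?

Basis: 1 mol V initially; let X = conversion of V. Extent ξ = X.
Species balance: n_V = 1 − X; n_S = 3 − 3X; n_R = 2X; n_I = 3.94 (inert).
n_T = Σnᵢ = 7.94 − 2X.
With p_i = (n_i/n_T)P, Kp = p_R^2 / (p_V p_S^3).
Equating to 0.000119 kPa^-2 and solving on 0 < X < 1: X = 0.467.

X = 0.467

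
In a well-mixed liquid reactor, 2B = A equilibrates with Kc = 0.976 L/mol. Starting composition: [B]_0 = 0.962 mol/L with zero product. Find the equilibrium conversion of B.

Let X = conversion of B; extent ξ = 0.962X/2 mol/L.
Concentrations: [B] = 0.962 − 0.962X; [A] = 0.481X.
Kc = [A] / ([B]^2).
Equating to 0.976 L/mol: the physical root is X = 0.489.

X = 0.489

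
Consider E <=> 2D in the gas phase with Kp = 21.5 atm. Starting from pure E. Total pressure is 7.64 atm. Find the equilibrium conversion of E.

X = 0.643

Take 1 mol E as basis and let X be its fractional conversion, so ξ = X.
Species balance: n_E = 1 − X; n_D = 2X.
n_T = Σnᵢ = 1 + X.
y_i = n_i/n_T, p_i = y_i·P. Kp = p_D^2 / (p_E).
Setting this equal to 21.5 atm and taking the physical root (0 < X < 1) gives X = 0.643.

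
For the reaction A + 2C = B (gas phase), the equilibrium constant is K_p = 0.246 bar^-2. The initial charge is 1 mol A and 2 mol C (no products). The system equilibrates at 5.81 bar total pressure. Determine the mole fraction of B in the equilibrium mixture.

Let X = conversion of A (basis 1 mol A); extent of reaction ξ = X.
Species balance: n_A = 1 − X; n_C = 2 − 2X; n_B = X.
n_T = Σnᵢ = 3 − 2X.
y_i = n_i/n_T, p_i = y_i·P. K_p = p_B / (p_A p_C^2).
Equating to 0.246 bar^-2 and solving on 0 < X < 1: X = 0.613.
Then n_B = 0.613, n_T = 1.77, so y_B = 0.345.

y_B = 0.345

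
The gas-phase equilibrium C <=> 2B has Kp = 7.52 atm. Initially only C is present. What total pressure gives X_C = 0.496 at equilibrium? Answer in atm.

P = 5.76 atm

Let X = conversion of C (basis 1 mol C); extent of reaction ξ = X.
Mole table: n_C = 1 − X; n_B = 2X.
Summing: n_T = 1 + X.
Kp = p_B^2 / (p_C) with p_i = (n_i/n_T)·P.
At X = 0.496: the mole-fraction product g(X) = Π y_i^ν_i = 1.305. Since Kp = g(X)·P^{1}, P = (Kp/g)^(1/1) = (7.52/1.305)^(1/1) = 5.76 atm.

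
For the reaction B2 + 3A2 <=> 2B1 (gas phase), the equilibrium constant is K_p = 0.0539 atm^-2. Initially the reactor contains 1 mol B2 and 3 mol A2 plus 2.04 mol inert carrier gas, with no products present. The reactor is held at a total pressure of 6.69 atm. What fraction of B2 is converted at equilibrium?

Let X = conversion of B2 (basis 1 mol B2); extent of reaction ξ = X.
Moles: n_B2 = 1 − X; n_A2 = 3 − 3X; n_B1 = 2X; n_I = 2.04 (inert).
Total moles n_T = 6.04 − 2X.
y_i = n_i/n_T, p_i = y_i·P. K_p = p_B1^2 / (p_B2 p_A2^3).
This yields a degree-4 equation in X; solving on (0,1), X = 0.334.

X = 0.334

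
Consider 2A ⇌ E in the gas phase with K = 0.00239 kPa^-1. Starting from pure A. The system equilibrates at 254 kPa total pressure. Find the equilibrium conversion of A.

X = 0.460

Take 1 mol A as basis and let X be its fractional conversion, so ξ = 0.5X.
Moles: n_A = 1 − X; n_E = 0.5X.
Total moles n_T = 1 − 0.5X.
Mole fractions y_i = n_i/n_T; K = p_E / (p_A^2) with p_i = y_i·P.
Setting this equal to 0.00239 kPa^-1 and taking the physical root (0 < X < 1) gives X = 0.460.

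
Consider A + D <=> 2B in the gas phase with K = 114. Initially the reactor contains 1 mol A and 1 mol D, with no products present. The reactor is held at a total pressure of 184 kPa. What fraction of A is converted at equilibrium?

X = 0.842

Basis: 1 mol A initially; let X = conversion of A. Extent ξ = X.
Species balance: n_A = 1 − X; n_D = 1 − X; n_B = 2X.
Since Δν = 0, n_T = 2 throughout.
With p_i = (n_i/n_T)P, K = p_B^2 / (p_A p_D).
This yields a degree-2 equation in X; solving on (0,1), X = 0.842.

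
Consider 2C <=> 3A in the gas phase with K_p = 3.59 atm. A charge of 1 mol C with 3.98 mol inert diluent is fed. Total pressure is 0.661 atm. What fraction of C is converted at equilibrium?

X = 0.770

Basis: 1 mol C initially; let X = conversion of C. Extent ξ = 0.5X.
Moles: n_C = 1 − X; n_A = 1.5X; n_I = 3.98 (inert).
Summing: n_T = 4.98 + 0.5X.
Mole fractions y_i = n_i/n_T; K_p = p_A^3 / (p_C^2) with p_i = y_i·P.
Substituting and setting equal to 3.59 atm gives a polynomial in X; the root in (0,1) is X = 0.770.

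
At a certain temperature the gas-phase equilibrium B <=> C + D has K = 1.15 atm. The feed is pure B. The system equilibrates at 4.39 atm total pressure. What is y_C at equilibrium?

y_C = 0.313

Let X = conversion of B (basis 1 mol B); extent of reaction ξ = X.
At extent ξ: n_B = 1 − X; n_C = X; n_D = X.
Summing: n_T = 1 + X.
y_i = n_i/n_T, p_i = y_i·P. K = p_C p_D / (p_B).
This yields a degree-2 equation in X; solving on (0,1), X = 0.456.
Then n_C = 0.456, n_T = 1.46, so y_C = 0.313.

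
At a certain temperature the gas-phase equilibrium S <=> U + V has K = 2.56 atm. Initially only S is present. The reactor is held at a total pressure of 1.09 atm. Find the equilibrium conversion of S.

X = 0.837

Basis: 1 mol S initially; let X = conversion of S. Extent ξ = X.
At extent ξ: n_S = 1 − X; n_U = X; n_V = X.
n_T = Σnᵢ = 1 + X.
y_i = n_i/n_T, p_i = y_i·P. K = p_U p_V / (p_S).
This yields a degree-2 equation in X; solving on (0,1), X = 0.837.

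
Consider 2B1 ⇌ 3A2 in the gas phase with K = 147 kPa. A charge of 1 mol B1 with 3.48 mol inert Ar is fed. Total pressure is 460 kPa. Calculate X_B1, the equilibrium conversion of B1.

X = 0.489

Take 1 mol B1 as basis and let X be its fractional conversion, so ξ = 0.5X.
Moles: n_B1 = 1 − X; n_A2 = 1.5X; n_I = 3.48 (inert).
n_T = Σnᵢ = 4.48 + 0.5X.
Mole fractions y_i = n_i/n_T; K = p_A2^3 / (p_B1^2) with p_i = y_i·P.
Substituting and setting equal to 147 kPa gives a polynomial in X; the root in (0,1) is X = 0.489.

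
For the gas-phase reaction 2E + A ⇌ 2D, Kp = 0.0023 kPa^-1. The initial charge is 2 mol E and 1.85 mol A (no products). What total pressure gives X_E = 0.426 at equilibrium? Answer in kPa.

Basis: 2 mol E initially; let X = conversion of E. Extent ξ = X.
Moles: n_E = 2 − 2X; n_A = 1.85 − X; n_D = 2X.
Total moles n_T = 3.85 − X.
Kp = p_D^2 / (p_E^2 p_A) with p_i = (n_i/n_T)·P.
At X = 0.426: the mole-fraction product g(X) = Π y_i^ν_i = 1.324. Since Kp = g(X)·P^{-1}, P = (g/Kp)^(1/1) = (1.324/0.0023)^(1/1) = 576 kPa.

P = 576 kPa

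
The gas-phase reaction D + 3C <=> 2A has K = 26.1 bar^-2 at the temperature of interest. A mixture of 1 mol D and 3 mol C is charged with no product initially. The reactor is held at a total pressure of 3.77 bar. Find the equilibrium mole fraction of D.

Let X = conversion of D (basis 1 mol D); extent of reaction ξ = X.
Mole table: n_D = 1 − X; n_C = 3 − 3X; n_A = 2X.
Total moles n_T = 4 − 2X.
Mole fractions y_i = n_i/n_T; K = p_A^2 / (p_D p_C^3) with p_i = y_i·P.
Substituting and setting equal to 26.1 bar^-2 gives a polynomial in X; the root in (0,1) is X = 0.804.
Then n_D = 0.196, n_T = 2.39, so y_D = 0.082.

y_D = 0.082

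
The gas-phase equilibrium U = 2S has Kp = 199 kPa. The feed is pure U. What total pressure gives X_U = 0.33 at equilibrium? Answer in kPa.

Let X = conversion of U (basis 1 mol U); extent of reaction ξ = X.
Mole table: n_U = 1 − X; n_S = 2X.
n_T = Σnᵢ = 1 + X.
Kp = p_S^2 / (p_U) with p_i = (n_i/n_T)·P.
At X = 0.33: the mole-fraction product g(X) = Π y_i^ν_i = 0.4888. Since Kp = g(X)·P^{1}, P = (Kp/g)^(1/1) = (199/0.4888)^(1/1) = 407 kPa.

P = 407 kPa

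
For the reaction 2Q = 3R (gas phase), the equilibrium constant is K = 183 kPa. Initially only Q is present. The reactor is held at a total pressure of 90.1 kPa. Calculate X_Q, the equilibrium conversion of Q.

Let X = conversion of Q (basis 1 mol Q); extent of reaction ξ = 0.5X.
Moles: n_Q = 1 − X; n_R = 1.5X.
n_T = Σnᵢ = 1 + 0.5X.
With p_i = (n_i/n_T)P, K = p_R^3 / (p_Q^2).
This yields a degree-3 equation in X; solving on (0,1), X = 0.543.

X = 0.543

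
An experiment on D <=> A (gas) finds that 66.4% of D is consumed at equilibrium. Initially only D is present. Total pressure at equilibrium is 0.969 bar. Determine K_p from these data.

Basis: 1 mol D initially; let X = conversion of D. Extent ξ = X.
At extent ξ: n_D = 1 − X; n_A = X.
n_T stays at 1 (no change in mole number).
At X = 0.664: n_D = 0.336, n_A = 0.664, n_T = 1.
p_i = (n_i/n_T)·P. K_p = p_A / (p_D) = 1.98.

K_p = 1.98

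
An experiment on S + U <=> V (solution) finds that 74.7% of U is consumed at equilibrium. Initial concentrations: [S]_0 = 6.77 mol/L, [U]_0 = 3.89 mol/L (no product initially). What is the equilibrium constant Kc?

Let X = conversion of U.
Concentrations: [S] = 6.77 − 3.89X; [U] = 3.89 − 3.89X; [V] = 3.89X.
At X = 0.747: [S] = 3.86, [U] = 0.984, [V] = 2.91.
Kc = [V] / ([S] [U]) = 0.764 L/mol.

Kc = 0.764 L/mol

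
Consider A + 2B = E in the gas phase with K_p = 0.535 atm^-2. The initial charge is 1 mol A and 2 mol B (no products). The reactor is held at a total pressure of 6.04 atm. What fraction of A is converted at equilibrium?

Let X = conversion of A (basis 1 mol A); extent of reaction ξ = X.
Moles: n_A = 1 − X; n_B = 2 − 2X; n_E = X.
Total moles n_T = 3 − 2X.
Mole fractions y_i = n_i/n_T; K_p = p_E / (p_A p_B^2) with p_i = y_i·P.
Setting this equal to 0.535 atm^-2 and taking the physical root (0 < X < 1) gives X = 0.718.

X = 0.718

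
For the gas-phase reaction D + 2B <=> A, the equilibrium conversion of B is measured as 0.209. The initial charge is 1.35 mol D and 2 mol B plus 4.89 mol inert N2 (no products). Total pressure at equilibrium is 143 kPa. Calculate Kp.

Take 2 mol B as basis and let X be its fractional conversion, so ξ = X.
Mole table: n_D = 1.35 − X; n_B = 2 − 2X; n_A = X; n_I = 4.89 (inert).
Summing: n_T = 8.24 − 2X.
At X = 0.209: n_D = 1.14, n_B = 1.58, n_A = 0.209, n_T = 7.82.
p_i = (n_i/n_T)·P. Kp = p_A / (p_D p_B^2) = 0.000219 kPa^-2.

Kp = 0.000219 kPa^-2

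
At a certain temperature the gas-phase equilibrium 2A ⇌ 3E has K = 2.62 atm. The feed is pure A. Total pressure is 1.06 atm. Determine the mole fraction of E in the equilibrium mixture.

y_E = 0.659

Let X = conversion of A (basis 1 mol A); extent of reaction ξ = 0.5X.
Mole table: n_A = 1 − X; n_E = 1.5X.
Total moles n_T = 1 + 0.5X.
Mole fractions y_i = n_i/n_T; K = p_E^3 / (p_A^2) with p_i = y_i·P.
This yields a degree-3 equation in X; solving on (0,1), X = 0.563.
Then n_E = 0.845, n_T = 1.28, so y_E = 0.659.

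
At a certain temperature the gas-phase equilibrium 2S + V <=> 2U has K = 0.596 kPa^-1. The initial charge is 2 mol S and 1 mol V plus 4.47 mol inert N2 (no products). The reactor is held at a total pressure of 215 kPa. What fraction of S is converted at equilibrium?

Take 2 mol S as basis and let X be its fractional conversion, so ξ = X.
Species balance: n_S = 2 − 2X; n_V = 1 − X; n_U = 2X; n_I = 4.47 (inert).
Total moles n_T = 7.47 − X.
y_i = n_i/n_T, p_i = y_i·P. K = p_U^2 / (p_S^2 p_V).
Substituting and setting equal to 0.596 kPa^-1 gives a polynomial in X; the root in (0,1) is X = 0.703.

X = 0.703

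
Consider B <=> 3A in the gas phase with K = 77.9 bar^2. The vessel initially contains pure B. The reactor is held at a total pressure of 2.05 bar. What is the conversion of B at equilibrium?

Basis: 1 mol B initially; let X = conversion of B. Extent ξ = X.
Species balance: n_B = 1 − X; n_A = 3X.
Summing: n_T = 1 + 2X.
y_i = n_i/n_T, p_i = y_i·P. K = p_A^3 / (p_B).
This yields a degree-3 equation in X; solving on (0,1), X = 0.872.

X = 0.872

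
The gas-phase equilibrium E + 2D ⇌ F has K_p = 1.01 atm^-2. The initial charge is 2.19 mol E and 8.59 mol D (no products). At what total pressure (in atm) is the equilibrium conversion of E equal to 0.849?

Let X = conversion of E (basis 2.19 mol E); extent of reaction ξ = 2.19X.
Moles: n_E = 2.19 − 2.19X; n_D = 8.59 − 4.38X; n_F = 2.19X.
Total moles n_T = 10.8 − 4.38X.
K_p = p_F / (p_E p_D^2) with p_i = (n_i/n_T)·P.
At X = 0.849: the mole-fraction product g(X) = Π y_i^ν_i = 11.81. Since K_p = g(X)·P^{-2}, P = (g/K_p)^(1/2) = (11.81/1.01)^(1/2) = 3.42 atm.

P = 3.42 atm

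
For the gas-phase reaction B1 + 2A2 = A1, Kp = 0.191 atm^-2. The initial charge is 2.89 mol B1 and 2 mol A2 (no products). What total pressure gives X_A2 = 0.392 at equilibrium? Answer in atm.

P = 3.06 atm

Take 2 mol A2 as basis and let X be its fractional conversion, so ξ = X.
Species balance: n_B1 = 2.89 − X; n_A2 = 2 − 2X; n_A1 = X.
n_T = Σnᵢ = 4.89 − 2X.
Kp = p_A1 / (p_B1 p_A2^2) with p_i = (n_i/n_T)·P.
At X = 0.392: the mole-fraction product g(X) = Π y_i^ν_i = 1.789. Since Kp = g(X)·P^{-2}, P = (g/Kp)^(1/2) = (1.789/0.191)^(1/2) = 3.06 atm.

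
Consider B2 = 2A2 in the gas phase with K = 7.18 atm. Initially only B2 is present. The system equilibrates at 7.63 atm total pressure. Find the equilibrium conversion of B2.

X = 0.436

Basis: 1 mol B2 initially; let X = conversion of B2. Extent ξ = X.
Mole table: n_B2 = 1 − X; n_A2 = 2X.
Summing: n_T = 1 + X.
With p_i = (n_i/n_T)P, K = p_A2^2 / (p_B2).
Equating to 7.18 atm and solving on 0 < X < 1: X = 0.436.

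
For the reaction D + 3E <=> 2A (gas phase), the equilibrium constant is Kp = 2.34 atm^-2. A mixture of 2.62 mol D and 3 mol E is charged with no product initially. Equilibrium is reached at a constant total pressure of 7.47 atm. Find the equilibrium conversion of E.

Basis: 3 mol E initially; let X = conversion of E. Extent ξ = X.
Species balance: n_D = 2.62 − X; n_E = 3 − 3X; n_A = 2X.
Total moles n_T = 5.62 − 2X.
With p_i = (n_i/n_T)P, Kp = p_A^2 / (p_D p_E^3).
Setting this equal to 2.34 atm^-2 and taking the physical root (0 < X < 1) gives X = 0.812.

X = 0.812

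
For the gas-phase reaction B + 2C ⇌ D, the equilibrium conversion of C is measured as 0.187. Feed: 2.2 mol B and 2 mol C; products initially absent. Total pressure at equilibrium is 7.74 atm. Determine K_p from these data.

Let X = conversion of C (basis 2 mol C); extent of reaction ξ = X.
Moles: n_B = 2.2 − X; n_C = 2 − 2X; n_D = X.
Summing: n_T = 4.2 − 2X.
At X = 0.187: n_B = 2.01, n_C = 1.63, n_D = 0.187, n_T = 3.83.
p_i = (n_i/n_T)·P. K_p = p_D / (p_B p_C^2) = 0.00859 atm^-2.

K_p = 0.00859 atm^-2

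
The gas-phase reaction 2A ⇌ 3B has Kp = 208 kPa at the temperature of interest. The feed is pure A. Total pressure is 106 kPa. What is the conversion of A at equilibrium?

X = 0.539

Let X = conversion of A (basis 1 mol A); extent of reaction ξ = 0.5X.
Mole table: n_A = 1 − X; n_B = 1.5X.
Total moles n_T = 1 + 0.5X.
With p_i = (n_i/n_T)P, Kp = p_B^3 / (p_A^2).
Setting this equal to 208 kPa and taking the physical root (0 < X < 1) gives X = 0.539.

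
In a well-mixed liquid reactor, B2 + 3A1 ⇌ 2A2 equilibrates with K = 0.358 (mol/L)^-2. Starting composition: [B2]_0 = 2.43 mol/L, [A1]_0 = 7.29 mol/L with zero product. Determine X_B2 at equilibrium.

Let X = conversion of B2; extent ξ = 2.43·X mol/L.
Concentrations: [B2] = 2.43 − 2.43X; [A1] = 7.29 − 7.29X; [A2] = 4.86X.
K = [A2]^2 / ([B2] [A1]^3).
This equals 0.358 at X = 0.601 (the root in 0 < X < 1).

X = 0.601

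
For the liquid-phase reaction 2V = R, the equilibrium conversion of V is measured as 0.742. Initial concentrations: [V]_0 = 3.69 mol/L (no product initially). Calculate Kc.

Kc = 1.51 L/mol

Let X = conversion of V.
Concentrations: [V] = 3.69 − 3.69X; [R] = 1.84X.
At X = 0.742: [V] = 0.952, [R] = 1.37.
Kc = [R] / ([V]^2) = 1.51 L/mol.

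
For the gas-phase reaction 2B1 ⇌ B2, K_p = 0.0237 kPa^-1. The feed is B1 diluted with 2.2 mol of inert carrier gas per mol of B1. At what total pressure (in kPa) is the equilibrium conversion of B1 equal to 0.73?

P = 599 kPa

Basis: 1 mol B1 initially; let X = conversion of B1. Extent ξ = 0.5X.
Moles: n_B1 = 1 − X; n_B2 = 0.5X; n_I = 2.2 (inert).
n_T = Σnᵢ = 3.2 − 0.5X.
K_p = p_B2 / (p_B1^2) with p_i = (n_i/n_T)·P.
At X = 0.73: the mole-fraction product g(X) = Π y_i^ν_i = 14.19. Since K_p = g(X)·P^{-1}, P = (g/K_p)^(1/1) = (14.19/0.0237)^(1/1) = 599 kPa.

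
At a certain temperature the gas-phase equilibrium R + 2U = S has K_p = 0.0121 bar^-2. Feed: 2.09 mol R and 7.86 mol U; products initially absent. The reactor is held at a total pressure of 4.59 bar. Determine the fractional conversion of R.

X = 0.134

Take 2.09 mol R as basis and let X be its fractional conversion, so ξ = 2.09X.
Moles: n_R = 2.09 − 2.09X; n_U = 7.86 − 4.18X; n_S = 2.09X.
Summing: n_T = 9.95 − 4.18X.
Mole fractions y_i = n_i/n_T; K_p = p_S / (p_R p_U^2) with p_i = y_i·P.
Substituting and setting equal to 0.0121 bar^-2 gives a polynomial in X; the root in (0,1) is X = 0.134.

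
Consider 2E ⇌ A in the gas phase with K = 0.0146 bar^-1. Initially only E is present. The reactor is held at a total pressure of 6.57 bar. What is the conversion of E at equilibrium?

Let X = conversion of E (basis 1 mol E); extent of reaction ξ = 0.5X.
At extent ξ: n_E = 1 − X; n_A = 0.5X.
n_T = Σnᵢ = 1 − 0.5X.
y_i = n_i/n_T, p_i = y_i·P. K = p_A / (p_E^2).
Setting this equal to 0.0146 bar^-1 and taking the physical root (0 < X < 1) gives X = 0.150.

X = 0.150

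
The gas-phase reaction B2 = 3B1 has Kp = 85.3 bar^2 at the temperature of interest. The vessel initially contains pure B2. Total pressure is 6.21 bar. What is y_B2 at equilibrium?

y_B2 = 0.217

Let X = conversion of B2 (basis 1 mol B2); extent of reaction ξ = X.
Moles: n_B2 = 1 − X; n_B1 = 3X.
n_T = Σnᵢ = 1 + 2X.
With p_i = (n_i/n_T)P, Kp = p_B1^3 / (p_B2).
Setting this equal to 85.3 bar^2 and taking the physical root (0 < X < 1) gives X = 0.546.
Then n_B2 = 0.454, n_T = 2.09, so y_B2 = 0.217.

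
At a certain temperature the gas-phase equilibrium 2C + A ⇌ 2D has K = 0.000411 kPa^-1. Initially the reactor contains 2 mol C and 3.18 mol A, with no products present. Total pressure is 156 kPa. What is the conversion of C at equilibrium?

X = 0.164

Let X = conversion of C (basis 2 mol C); extent of reaction ξ = X.
At extent ξ: n_C = 2 − 2X; n_A = 3.18 − X; n_D = 2X.
n_T = Σnᵢ = 5.18 − X.
y_i = n_i/n_T, p_i = y_i·P. K = p_D^2 / (p_C^2 p_A).
Equating to 0.000411 kPa^-1 and solving on 0 < X < 1: X = 0.164.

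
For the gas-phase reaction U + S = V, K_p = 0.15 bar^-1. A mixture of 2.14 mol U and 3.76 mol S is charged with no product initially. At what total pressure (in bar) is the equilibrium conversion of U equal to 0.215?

Let X = conversion of U (basis 2.14 mol U); extent of reaction ξ = 2.14X.
Mole table: n_U = 2.14 − 2.14X; n_S = 3.76 − 2.14X; n_V = 2.14X.
n_T = Σnᵢ = 5.9 − 2.14X.
K_p = p_V / (p_U p_S) with p_i = (n_i/n_T)·P.
At X = 0.215: the mole-fraction product g(X) = Π y_i^ν_i = 0.4515. Since K_p = g(X)·P^{-1}, P = (g/K_p)^(1/1) = (0.4515/0.15)^(1/1) = 3.01 bar.

P = 3.01 bar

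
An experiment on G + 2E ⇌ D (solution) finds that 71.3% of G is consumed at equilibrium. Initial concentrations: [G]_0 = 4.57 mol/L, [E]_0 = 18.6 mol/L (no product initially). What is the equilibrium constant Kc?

Let X = conversion of G.
Concentrations: [G] = 4.57 − 4.57X; [E] = 18.6 − 9.14X; [D] = 4.57X.
At X = 0.713: [G] = 1.31, [E] = 12.1, [D] = 3.26.
Kc = [D] / ([G] [E]^2) = 0.017 (mol/L)^-2.

Kc = 0.017 (mol/L)^-2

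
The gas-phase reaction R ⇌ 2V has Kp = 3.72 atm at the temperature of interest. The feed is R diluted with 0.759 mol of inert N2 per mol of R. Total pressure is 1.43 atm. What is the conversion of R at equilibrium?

X = 0.696

Basis: 1 mol R initially; let X = conversion of R. Extent ξ = X.
At extent ξ: n_R = 1 − X; n_V = 2X; n_I = 0.759 (inert).
Total moles n_T = 1.76 + X.
Mole fractions y_i = n_i/n_T; Kp = p_V^2 / (p_R) with p_i = y_i·P.
Substituting and setting equal to 3.72 atm gives a polynomial in X; the root in (0,1) is X = 0.696.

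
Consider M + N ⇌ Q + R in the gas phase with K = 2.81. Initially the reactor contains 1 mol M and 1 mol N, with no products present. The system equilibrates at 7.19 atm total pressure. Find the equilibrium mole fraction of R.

y_R = 0.313

Let X = conversion of M (basis 1 mol M); extent of reaction ξ = X.
Mole table: n_M = 1 − X; n_N = 1 − X; n_Q = X; n_R = X.
Since Δν = 0, n_T = 2 throughout.
y_i = n_i/n_T, p_i = y_i·P. K = p_Q p_R / (p_M p_N).
This yields a degree-2 equation in X; solving on (0,1), X = 0.626.
Then n_R = 0.626, n_T = 2, so y_R = 0.313.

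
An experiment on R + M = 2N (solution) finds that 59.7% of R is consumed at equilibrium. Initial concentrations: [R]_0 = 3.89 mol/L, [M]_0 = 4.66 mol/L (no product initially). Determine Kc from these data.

Let X = conversion of R.
Concentrations: [R] = 3.89 − 3.89X; [M] = 4.66 − 3.89X; [N] = 7.78X.
At X = 0.597: [R] = 1.57, [M] = 2.34, [N] = 4.64.
Kc = [N]^2 / ([R] [M]) = 5.89.

Kc = 5.89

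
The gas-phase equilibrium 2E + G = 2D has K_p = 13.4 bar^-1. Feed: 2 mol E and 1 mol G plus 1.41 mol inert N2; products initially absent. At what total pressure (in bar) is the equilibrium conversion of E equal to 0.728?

Basis: 2 mol E initially; let X = conversion of E. Extent ξ = X.
Species balance: n_E = 2 − 2X; n_G = 1 − X; n_D = 2X; n_I = 1.41 (inert).
Summing: n_T = 4.41 − X.
K_p = p_D^2 / (p_E^2 p_G) with p_i = (n_i/n_T)·P.
At X = 0.728: the mole-fraction product g(X) = Π y_i^ν_i = 96.97. Since K_p = g(X)·P^{-1}, P = (g/K_p)^(1/1) = (96.97/13.4)^(1/1) = 7.24 bar.

P = 7.24 bar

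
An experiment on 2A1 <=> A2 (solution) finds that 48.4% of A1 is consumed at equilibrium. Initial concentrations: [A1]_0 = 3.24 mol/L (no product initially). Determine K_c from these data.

K_c = 0.281 L/mol

Let X = conversion of A1.
Concentrations: [A1] = 3.24 − 3.24X; [A2] = 1.62X.
At X = 0.484: [A1] = 1.67, [A2] = 0.784.
K_c = [A2] / ([A1]^2) = 0.281 L/mol.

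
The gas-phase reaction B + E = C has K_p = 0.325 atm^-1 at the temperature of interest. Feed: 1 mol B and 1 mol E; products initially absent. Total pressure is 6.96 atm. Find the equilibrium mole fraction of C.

Let X = conversion of B (basis 1 mol B); extent of reaction ξ = X.
Species balance: n_B = 1 − X; n_E = 1 − X; n_C = X.
Total moles n_T = 2 − X.
With p_i = (n_i/n_T)P, K_p = p_C / (p_B p_E).
Substituting and setting equal to 0.325 atm^-1 gives a polynomial in X; the root in (0,1) is X = 0.446.
Then n_C = 0.446, n_T = 1.55, so y_C = 0.287.

y_C = 0.287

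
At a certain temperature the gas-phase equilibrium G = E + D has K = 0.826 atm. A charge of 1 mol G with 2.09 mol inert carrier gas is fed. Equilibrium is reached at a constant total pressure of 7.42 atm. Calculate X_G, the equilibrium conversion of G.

Take 1 mol G as basis and let X be its fractional conversion, so ξ = X.
Mole table: n_G = 1 − X; n_E = X; n_D = X; n_I = 2.09 (inert).
n_T = Σnᵢ = 3.09 + X.
Mole fractions y_i = n_i/n_T; K = p_E p_D / (p_G) with p_i = y_i·P.
This yields a degree-2 equation in X; solving on (0,1), X = 0.461.

X = 0.461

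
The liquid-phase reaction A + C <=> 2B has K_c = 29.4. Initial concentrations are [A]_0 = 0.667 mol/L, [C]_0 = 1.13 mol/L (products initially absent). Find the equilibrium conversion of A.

X = 0.874

Let X = conversion of A; extent ξ = 0.667·X mol/L.
Concentrations: [A] = 0.667 − 0.667X; [C] = 1.13 − 0.667X; [B] = 1.33X.
K_c = [B]^2 / ([A] [C]).
Equating to 29.4: the physical root is X = 0.874.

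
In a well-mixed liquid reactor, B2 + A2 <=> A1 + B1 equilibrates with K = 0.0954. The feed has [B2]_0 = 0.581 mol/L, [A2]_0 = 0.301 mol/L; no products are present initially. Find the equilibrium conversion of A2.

Let X = conversion of A2; extent ξ = 0.301·X mol/L.
Concentrations: [B2] = 0.581 − 0.301X; [A2] = 0.301 − 0.301X; [A1] = 0.301X; [B1] = 0.301X.
K = [A1] [B1] / ([B2] [A2]).
Solving K = 0.0954 for X ∈ (0,1): X = 0.322.

X = 0.322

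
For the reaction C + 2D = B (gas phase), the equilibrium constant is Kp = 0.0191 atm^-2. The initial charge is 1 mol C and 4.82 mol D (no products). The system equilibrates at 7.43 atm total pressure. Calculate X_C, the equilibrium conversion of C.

X = 0.403

Take 1 mol C as basis and let X be its fractional conversion, so ξ = X.
Mole table: n_C = 1 − X; n_D = 4.82 − 2X; n_B = X.
n_T = Σnᵢ = 5.82 − 2X.
With p_i = (n_i/n_T)P, Kp = p_B / (p_C p_D^2).
Equating to 0.0191 atm^-2 and solving on 0 < X < 1: X = 0.403.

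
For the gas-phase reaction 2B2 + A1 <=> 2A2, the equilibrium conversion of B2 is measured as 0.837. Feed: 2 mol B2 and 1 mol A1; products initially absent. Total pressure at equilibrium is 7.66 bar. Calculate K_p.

K_p = 45.7 bar^-1

Let X = conversion of B2 (basis 2 mol B2); extent of reaction ξ = X.
At extent ξ: n_B2 = 2 − 2X; n_A1 = 1 − X; n_A2 = 2X.
Summing: n_T = 3 − X.
At X = 0.837: n_B2 = 0.326, n_A1 = 0.163, n_A2 = 1.67, n_T = 2.16.
p_i = (n_i/n_T)·P. K_p = p_A2^2 / (p_B2^2 p_A1) = 45.7 bar^-1.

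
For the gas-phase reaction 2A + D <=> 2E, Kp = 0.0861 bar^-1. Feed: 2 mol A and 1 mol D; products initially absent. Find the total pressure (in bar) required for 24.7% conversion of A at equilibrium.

P = 4.57 bar

Basis: 2 mol A initially; let X = conversion of A. Extent ξ = X.
Moles: n_A = 2 − 2X; n_D = 1 − X; n_E = 2X.
Summing: n_T = 3 − X.
Kp = p_E^2 / (p_A^2 p_D) with p_i = (n_i/n_T)·P.
At X = 0.247: the mole-fraction product g(X) = Π y_i^ν_i = 0.3934. Since Kp = g(X)·P^{-1}, P = (g/Kp)^(1/1) = (0.3934/0.0861)^(1/1) = 4.57 bar.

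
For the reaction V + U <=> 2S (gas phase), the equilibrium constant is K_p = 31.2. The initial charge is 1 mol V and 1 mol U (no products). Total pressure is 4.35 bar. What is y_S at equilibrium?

Basis: 1 mol V initially; let X = conversion of V. Extent ξ = X.
At extent ξ: n_V = 1 − X; n_U = 1 − X; n_S = 2X.
n_T stays at 2 (no change in mole number).
With p_i = (n_i/n_T)P, K_p = p_S^2 / (p_V p_U).
Substituting and setting equal to 31.2 gives a polynomial in X; the root in (0,1) is X = 0.736.
Then n_S = 1.47, n_T = 2, so y_S = 0.736.

y_S = 0.736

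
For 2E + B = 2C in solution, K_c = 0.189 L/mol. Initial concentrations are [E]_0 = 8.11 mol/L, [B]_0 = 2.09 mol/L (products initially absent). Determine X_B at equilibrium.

X = 0.567

Let X = conversion of B; extent ξ = 2.09·X mol/L.
Concentrations: [E] = 8.11 − 4.18X; [B] = 2.09 − 2.09X; [C] = 4.18X.
K_c = [C]^2 / ([E]^2 [B]).
This equals 0.189 at X = 0.567 (the root in 0 < X < 1).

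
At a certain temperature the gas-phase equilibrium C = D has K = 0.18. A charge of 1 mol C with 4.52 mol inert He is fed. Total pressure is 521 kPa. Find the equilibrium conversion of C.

Basis: 1 mol C initially; let X = conversion of C. Extent ξ = X.
Moles: n_C = 1 − X; n_D = X; n_I = 4.52 (inert).
Total moles n_T = 5.52 (Δν = 0, constant).
y_i = n_i/n_T, p_i = y_i·P. K = p_D / (p_C).
Substituting and setting equal to 0.18 gives a polynomial in X; the root in (0,1) is X = 0.153.

X = 0.153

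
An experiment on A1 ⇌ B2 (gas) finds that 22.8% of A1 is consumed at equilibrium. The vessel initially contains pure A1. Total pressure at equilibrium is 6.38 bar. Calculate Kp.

Take 1 mol A1 as basis and let X be its fractional conversion, so ξ = X.
Moles: n_A1 = 1 − X; n_B2 = X.
Total moles n_T = 1 (Δν = 0, constant).
At X = 0.228: n_A1 = 0.772, n_B2 = 0.228, n_T = 1.
p_i = (n_i/n_T)·P. Kp = p_B2 / (p_A1) = 0.295.

Kp = 0.295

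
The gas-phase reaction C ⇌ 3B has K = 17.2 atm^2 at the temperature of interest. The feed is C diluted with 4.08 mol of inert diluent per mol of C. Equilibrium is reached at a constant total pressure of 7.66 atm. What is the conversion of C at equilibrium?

X = 0.566

Take 1 mol C as basis and let X be its fractional conversion, so ξ = X.
Mole table: n_C = 1 − X; n_B = 3X; n_I = 4.08 (inert).
Total moles n_T = 5.08 + 2X.
Mole fractions y_i = n_i/n_T; K = p_B^3 / (p_C) with p_i = y_i·P.
Equating to 17.2 atm^2 and solving on 0 < X < 1: X = 0.566.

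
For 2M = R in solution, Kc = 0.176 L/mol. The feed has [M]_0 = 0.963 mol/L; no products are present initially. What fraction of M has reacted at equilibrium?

Let X = conversion of M; extent ξ = 0.963X/2 mol/L.
Concentrations: [M] = 0.963 − 0.963X; [R] = 0.481X.
Kc = [R] / ([M]^2).
Setting equal to 0.176 and solving for X on (0,1) gives X = 0.211.

X = 0.211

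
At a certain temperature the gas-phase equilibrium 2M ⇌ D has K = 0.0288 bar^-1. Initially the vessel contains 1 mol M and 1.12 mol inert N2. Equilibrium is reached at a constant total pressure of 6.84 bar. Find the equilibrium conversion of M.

Let X = conversion of M (basis 1 mol M); extent of reaction ξ = 0.5X.
Mole table: n_M = 1 − X; n_D = 0.5X; n_I = 1.12 (inert).
Total moles n_T = 2.12 − 0.5X.
Mole fractions y_i = n_i/n_T; K = p_D / (p_M^2) with p_i = y_i·P.
This yields a degree-2 equation in X; solving on (0,1), X = 0.142.

X = 0.142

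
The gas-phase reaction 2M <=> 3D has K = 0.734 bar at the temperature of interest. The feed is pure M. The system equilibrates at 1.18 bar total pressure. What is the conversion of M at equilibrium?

Basis: 1 mol M initially; let X = conversion of M. Extent ξ = 0.5X.
Species balance: n_M = 1 − X; n_D = 1.5X.
n_T = Σnᵢ = 1 + 0.5X.
With p_i = (n_i/n_T)P, K = p_D^3 / (p_M^2).
Equating to 0.734 bar and solving on 0 < X < 1: X = 0.421.

X = 0.421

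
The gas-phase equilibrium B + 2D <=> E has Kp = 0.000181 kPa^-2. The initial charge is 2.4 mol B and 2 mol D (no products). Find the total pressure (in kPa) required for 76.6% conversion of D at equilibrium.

P = 312 kPa

Let X = conversion of D (basis 2 mol D); extent of reaction ξ = X.
Mole table: n_B = 2.4 − X; n_D = 2 − 2X; n_E = X.
Total moles n_T = 4.4 − 2X.
Kp = p_E / (p_B p_D^2) with p_i = (n_i/n_T)·P.
At X = 0.766: the mole-fraction product g(X) = Π y_i^ν_i = 17.61. Since Kp = g(X)·P^{-2}, P = (g/Kp)^(1/2) = (17.61/0.000181)^(1/2) = 312 kPa.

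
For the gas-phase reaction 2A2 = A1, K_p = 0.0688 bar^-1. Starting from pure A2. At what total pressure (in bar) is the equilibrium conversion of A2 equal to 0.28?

Take 1 mol A2 as basis and let X be its fractional conversion, so ξ = 0.5X.
Species balance: n_A2 = 1 − X; n_A1 = 0.5X.
Total moles n_T = 1 − 0.5X.
K_p = p_A1 / (p_A2^2) with p_i = (n_i/n_T)·P.
At X = 0.28: the mole-fraction product g(X) = Π y_i^ν_i = 0.2323. Since K_p = g(X)·P^{-1}, P = (g/K_p)^(1/1) = (0.2323/0.0688)^(1/1) = 3.38 bar.

P = 3.38 bar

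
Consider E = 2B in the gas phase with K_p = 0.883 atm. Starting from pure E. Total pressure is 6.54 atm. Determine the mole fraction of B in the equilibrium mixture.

Let X = conversion of E (basis 1 mol E); extent of reaction ξ = X.
Species balance: n_E = 1 − X; n_B = 2X.
Total moles n_T = 1 + X.
With p_i = (n_i/n_T)P, K_p = p_B^2 / (p_E).
This yields a degree-2 equation in X; solving on (0,1), X = 0.181.
Then n_B = 0.361, n_T = 1.18, so y_B = 0.306.

y_B = 0.306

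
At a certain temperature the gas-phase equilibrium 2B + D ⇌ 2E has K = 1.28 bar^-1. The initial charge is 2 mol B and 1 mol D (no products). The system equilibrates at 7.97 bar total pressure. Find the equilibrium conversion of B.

X = 0.573

Take 2 mol B as basis and let X be its fractional conversion, so ξ = X.
At extent ξ: n_B = 2 − 2X; n_D = 1 − X; n_E = 2X.
Total moles n_T = 3 − X.
y_i = n_i/n_T, p_i = y_i·P. K = p_E^2 / (p_B^2 p_D).
Setting this equal to 1.28 bar^-1 and taking the physical root (0 < X < 1) gives X = 0.573.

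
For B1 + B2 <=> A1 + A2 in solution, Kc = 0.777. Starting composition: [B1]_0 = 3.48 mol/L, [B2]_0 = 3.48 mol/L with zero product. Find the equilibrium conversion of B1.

X = 0.469

Let X = conversion of B1; extent ξ = 3.48·X mol/L.
Concentrations: [B1] = 3.48 − 3.48X; [B2] = 3.48 − 3.48X; [A1] = 3.48X; [A2] = 3.48X.
Kc = [A1] [A2] / ([B1] [B2]).
Setting equal to 0.777 and solving for X on (0,1) gives X = 0.469.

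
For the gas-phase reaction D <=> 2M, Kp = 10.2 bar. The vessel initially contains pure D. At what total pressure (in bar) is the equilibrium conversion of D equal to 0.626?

Let X = conversion of D (basis 1 mol D); extent of reaction ξ = X.
Moles: n_D = 1 − X; n_M = 2X.
n_T = Σnᵢ = 1 + X.
Kp = p_M^2 / (p_D) with p_i = (n_i/n_T)·P.
At X = 0.626: the mole-fraction product g(X) = Π y_i^ν_i = 2.578. Since Kp = g(X)·P^{1}, P = (Kp/g)^(1/1) = (10.2/2.578)^(1/1) = 3.96 bar.

P = 3.96 bar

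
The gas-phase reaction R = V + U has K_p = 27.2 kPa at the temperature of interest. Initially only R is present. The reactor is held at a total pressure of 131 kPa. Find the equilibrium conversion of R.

Take 1 mol R as basis and let X be its fractional conversion, so ξ = X.
Moles: n_R = 1 − X; n_V = X; n_U = X.
n_T = Σnᵢ = 1 + X.
With p_i = (n_i/n_T)P, K_p = p_V p_U / (p_R).
Substituting and setting equal to 27.2 kPa gives a polynomial in X; the root in (0,1) is X = 0.415.

X = 0.415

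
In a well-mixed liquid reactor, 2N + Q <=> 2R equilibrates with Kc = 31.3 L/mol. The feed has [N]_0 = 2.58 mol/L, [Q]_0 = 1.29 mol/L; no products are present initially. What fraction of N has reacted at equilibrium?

X = 0.758

Let X = conversion of N; extent ξ = 2.58X/2 mol/L.
Concentrations: [N] = 2.58 − 2.58X; [Q] = 1.29 − 1.29X; [R] = 2.58X.
Kc = [R]^2 / ([N]^2 [Q]).
This equals 31.3 at X = 0.758 (the root in 0 < X < 1).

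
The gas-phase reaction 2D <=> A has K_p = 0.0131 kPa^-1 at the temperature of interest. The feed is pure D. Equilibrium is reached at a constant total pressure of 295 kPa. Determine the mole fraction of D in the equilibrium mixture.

y_D = 0.396

Basis: 1 mol D initially; let X = conversion of D. Extent ξ = 0.5X.
At extent ξ: n_D = 1 − X; n_A = 0.5X.
Total moles n_T = 1 − 0.5X.
With p_i = (n_i/n_T)P, K_p = p_A / (p_D^2).
Substituting and setting equal to 0.0131 kPa^-1 gives a polynomial in X; the root in (0,1) is X = 0.754.
Then n_D = 0.246, n_T = 0.623, so y_D = 0.396.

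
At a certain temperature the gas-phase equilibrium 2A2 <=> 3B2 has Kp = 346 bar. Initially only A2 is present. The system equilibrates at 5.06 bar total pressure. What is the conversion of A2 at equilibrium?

X = 0.853

Take 1 mol A2 as basis and let X be its fractional conversion, so ξ = 0.5X.
Mole table: n_A2 = 1 − X; n_B2 = 1.5X.
n_T = Σnᵢ = 1 + 0.5X.
With p_i = (n_i/n_T)P, Kp = p_B2^3 / (p_A2^2).
This yields a degree-3 equation in X; solving on (0,1), X = 0.853.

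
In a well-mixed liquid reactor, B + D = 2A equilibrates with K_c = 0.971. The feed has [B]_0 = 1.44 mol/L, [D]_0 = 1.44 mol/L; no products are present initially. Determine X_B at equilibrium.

Let X = conversion of B; extent ξ = 1.44·X mol/L.
Concentrations: [B] = 1.44 − 1.44X; [D] = 1.44 − 1.44X; [A] = 2.88X.
K_c = [A]^2 / ([B] [D]).
Solving K_c = 0.971 for X ∈ (0,1): X = 0.330.

X = 0.330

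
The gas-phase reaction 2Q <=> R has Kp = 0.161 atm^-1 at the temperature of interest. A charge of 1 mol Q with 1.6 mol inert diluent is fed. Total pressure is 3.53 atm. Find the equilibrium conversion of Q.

Basis: 1 mol Q initially; let X = conversion of Q. Extent ξ = 0.5X.
Species balance: n_Q = 1 − X; n_R = 0.5X; n_I = 1.6 (inert).
Summing: n_T = 2.6 − 0.5X.
Mole fractions y_i = n_i/n_T; Kp = p_R / (p_Q^2) with p_i = y_i·P.
Equating to 0.161 atm^-1 and solving on 0 < X < 1: X = 0.255.

X = 0.255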